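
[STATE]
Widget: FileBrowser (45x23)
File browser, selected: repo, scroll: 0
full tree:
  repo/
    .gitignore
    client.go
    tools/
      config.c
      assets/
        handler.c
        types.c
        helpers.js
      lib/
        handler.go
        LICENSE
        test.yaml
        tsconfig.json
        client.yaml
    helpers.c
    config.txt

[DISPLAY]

> [-] repo/                                  
    .gitignore                               
    client.go                                
    [+] tools/                               
    helpers.c                                
    config.txt                               
                                             
                                             
                                             
                                             
                                             
                                             
                                             
                                             
                                             
                                             
                                             
                                             
                                             
                                             
                                             
                                             
                                             


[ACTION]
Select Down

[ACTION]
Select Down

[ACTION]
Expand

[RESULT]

  [-] repo/                                  
    .gitignore                               
  > client.go                                
    [+] tools/                               
    helpers.c                                
    config.txt                               
                                             
                                             
                                             
                                             
                                             
                                             
                                             
                                             
                                             
                                             
                                             
                                             
                                             
                                             
                                             
                                             
                                             


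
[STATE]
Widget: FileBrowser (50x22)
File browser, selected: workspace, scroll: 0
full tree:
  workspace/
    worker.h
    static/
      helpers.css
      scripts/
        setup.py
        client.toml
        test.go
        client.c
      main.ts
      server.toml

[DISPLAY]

> [-] workspace/                                  
    worker.h                                      
    [+] static/                                   
                                                  
                                                  
                                                  
                                                  
                                                  
                                                  
                                                  
                                                  
                                                  
                                                  
                                                  
                                                  
                                                  
                                                  
                                                  
                                                  
                                                  
                                                  
                                                  


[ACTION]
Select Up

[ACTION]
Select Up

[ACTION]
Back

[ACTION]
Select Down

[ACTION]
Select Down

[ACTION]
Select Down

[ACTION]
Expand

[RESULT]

  [-] workspace/                                  
    worker.h                                      
  > [-] static/                                   
      helpers.css                                 
      [+] scripts/                                
      main.ts                                     
      server.toml                                 
                                                  
                                                  
                                                  
                                                  
                                                  
                                                  
                                                  
                                                  
                                                  
                                                  
                                                  
                                                  
                                                  
                                                  
                                                  


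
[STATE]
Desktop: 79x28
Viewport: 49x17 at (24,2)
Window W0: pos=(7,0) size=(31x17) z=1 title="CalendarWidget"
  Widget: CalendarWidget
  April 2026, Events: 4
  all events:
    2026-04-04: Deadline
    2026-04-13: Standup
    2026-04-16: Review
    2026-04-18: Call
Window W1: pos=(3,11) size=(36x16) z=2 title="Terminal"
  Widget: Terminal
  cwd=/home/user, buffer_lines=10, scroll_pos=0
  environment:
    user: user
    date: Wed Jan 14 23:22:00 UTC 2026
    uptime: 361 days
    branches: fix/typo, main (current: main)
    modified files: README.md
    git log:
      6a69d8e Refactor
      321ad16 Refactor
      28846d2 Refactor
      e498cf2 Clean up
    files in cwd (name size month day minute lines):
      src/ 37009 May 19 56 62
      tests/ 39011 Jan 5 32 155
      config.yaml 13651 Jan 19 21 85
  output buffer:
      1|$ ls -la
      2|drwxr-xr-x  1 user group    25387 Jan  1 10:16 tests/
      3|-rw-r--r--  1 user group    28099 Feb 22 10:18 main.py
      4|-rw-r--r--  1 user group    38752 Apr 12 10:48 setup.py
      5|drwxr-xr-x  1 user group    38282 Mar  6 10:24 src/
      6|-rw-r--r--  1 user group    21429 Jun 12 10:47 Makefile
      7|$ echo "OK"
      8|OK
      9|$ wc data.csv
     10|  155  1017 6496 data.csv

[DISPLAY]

─────────────┨                                   
2026         ┃                                   
a Su         ┃                                   
4*  5        ┃                                   
1 12         ┃                                   
 18* 19      ┃                                   
5 26         ┃                                   
             ┃                                   
             ┃                                   
━━━━━━━━━━━━━━┓                                  
              ┃                                  
──────────────┨                                  
              ┃                                  
roup    25387 ┃                                  
roup    28099 ┃                                  
roup    38752 ┃                                  
roup    38282 ┃                                  


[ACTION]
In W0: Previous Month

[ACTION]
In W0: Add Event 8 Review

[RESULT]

─────────────┨                                   
2026         ┃                                   
a Su         ┃                                   
   1         ┃                                   
7  8*        ┃                                   
4 15         ┃                                   
1 22         ┃                                   
8 29         ┃                                   
             ┃                                   
━━━━━━━━━━━━━━┓                                  
              ┃                                  
──────────────┨                                  
              ┃                                  
roup    25387 ┃                                  
roup    28099 ┃                                  
roup    38752 ┃                                  
roup    38282 ┃                                  


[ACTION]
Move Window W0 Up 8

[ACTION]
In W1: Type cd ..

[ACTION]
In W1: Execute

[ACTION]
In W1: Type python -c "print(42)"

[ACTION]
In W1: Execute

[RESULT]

─────────────┨                                   
2026         ┃                                   
a Su         ┃                                   
   1         ┃                                   
7  8*        ┃                                   
4 15         ┃                                   
1 22         ┃                                   
8 29         ┃                                   
             ┃                                   
━━━━━━━━━━━━━━┓                                  
              ┃                                  
──────────────┨                                  
roup    38752 ┃                                  
roup    38282 ┃                                  
roup    21429 ┃                                  
              ┃                                  
              ┃                                  


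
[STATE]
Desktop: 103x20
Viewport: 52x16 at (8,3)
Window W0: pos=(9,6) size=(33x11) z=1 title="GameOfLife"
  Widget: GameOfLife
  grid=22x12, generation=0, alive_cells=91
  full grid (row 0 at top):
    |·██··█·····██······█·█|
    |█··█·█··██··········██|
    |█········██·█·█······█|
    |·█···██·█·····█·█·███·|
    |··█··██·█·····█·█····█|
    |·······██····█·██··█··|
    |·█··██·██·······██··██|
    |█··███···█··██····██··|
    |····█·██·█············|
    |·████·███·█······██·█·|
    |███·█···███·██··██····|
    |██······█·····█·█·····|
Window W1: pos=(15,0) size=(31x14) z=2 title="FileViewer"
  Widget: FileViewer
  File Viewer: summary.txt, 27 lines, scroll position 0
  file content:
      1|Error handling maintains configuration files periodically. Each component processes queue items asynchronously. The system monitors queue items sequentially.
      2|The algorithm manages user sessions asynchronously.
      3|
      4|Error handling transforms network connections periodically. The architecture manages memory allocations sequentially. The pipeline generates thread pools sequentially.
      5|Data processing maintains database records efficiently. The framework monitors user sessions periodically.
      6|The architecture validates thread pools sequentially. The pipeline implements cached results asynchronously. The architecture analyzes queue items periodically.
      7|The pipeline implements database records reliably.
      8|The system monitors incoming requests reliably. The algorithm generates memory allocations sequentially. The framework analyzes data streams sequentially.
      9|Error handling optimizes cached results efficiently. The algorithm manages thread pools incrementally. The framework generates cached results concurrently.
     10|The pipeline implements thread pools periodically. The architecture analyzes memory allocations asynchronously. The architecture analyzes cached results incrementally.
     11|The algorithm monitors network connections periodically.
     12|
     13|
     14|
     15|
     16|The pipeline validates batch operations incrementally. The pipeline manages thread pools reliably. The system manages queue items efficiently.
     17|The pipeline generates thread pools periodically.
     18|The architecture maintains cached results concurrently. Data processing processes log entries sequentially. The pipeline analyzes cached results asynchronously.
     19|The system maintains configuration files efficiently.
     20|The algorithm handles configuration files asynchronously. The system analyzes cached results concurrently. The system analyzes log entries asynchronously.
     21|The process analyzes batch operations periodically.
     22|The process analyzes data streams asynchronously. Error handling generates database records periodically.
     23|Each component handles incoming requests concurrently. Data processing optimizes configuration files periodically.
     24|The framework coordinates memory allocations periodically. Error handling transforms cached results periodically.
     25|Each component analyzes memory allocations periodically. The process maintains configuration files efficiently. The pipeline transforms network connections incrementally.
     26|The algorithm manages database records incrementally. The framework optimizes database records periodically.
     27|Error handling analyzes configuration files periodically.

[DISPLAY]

       ┃Error handling maintains con▲┃              
       ┃The algorithm manages user s█┃              
       ┃                            ░┃              
 ┏━━━━━┃Error handling transforms ne░┃              
 ┃ Game┃Data processing maintains da░┃              
 ┠─────┃The architecture validates t░┃              
 ┃Gen: ┃The pipeline implements data░┃              
 ┃·█···┃The system monitors incoming░┃              
 ┃··█··┃Error handling optimizes cac░┃              
 ┃·····┃The pipeline implements thre▼┃              
 ┃·█··█┗━━━━━━━━━━━━━━━━━━━━━━━━━━━━━┛              
 ┃█··███···█··██····██··         ┃                  
 ┃····█·██·█············         ┃                  
 ┗━━━━━━━━━━━━━━━━━━━━━━━━━━━━━━━┛                  
                                                    
                                                    


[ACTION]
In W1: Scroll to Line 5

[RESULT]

       ┃Data processing maintains da▲┃              
       ┃The architecture validates t░┃              
       ┃The pipeline implements data█┃              
 ┏━━━━━┃The system monitors incoming░┃              
 ┃ Game┃Error handling optimizes cac░┃              
 ┠─────┃The pipeline implements thre░┃              
 ┃Gen: ┃The algorithm monitors netwo░┃              
 ┃·█···┃                            ░┃              
 ┃··█··┃                            ░┃              
 ┃·····┃                            ▼┃              
 ┃·█··█┗━━━━━━━━━━━━━━━━━━━━━━━━━━━━━┛              
 ┃█··███···█··██····██··         ┃                  
 ┃····█·██·█············         ┃                  
 ┗━━━━━━━━━━━━━━━━━━━━━━━━━━━━━━━┛                  
                                                    
                                                    


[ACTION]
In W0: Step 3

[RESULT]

       ┃Data processing maintains da▲┃              
       ┃The architecture validates t░┃              
       ┃The pipeline implements data█┃              
 ┏━━━━━┃The system monitors incoming░┃              
 ┃ Game┃Error handling optimizes cac░┃              
 ┠─────┃The pipeline implements thre░┃              
 ┃Gen: ┃The algorithm monitors netwo░┃              
 ┃███··┃                            ░┃              
 ┃····█┃                            ░┃              
 ┃···█·┃                            ▼┃              
 ┃···█·┗━━━━━━━━━━━━━━━━━━━━━━━━━━━━━┛              
 ┃···█····██··██·····███         ┃                  
 ┃···█······█·██·█···█··         ┃                  
 ┗━━━━━━━━━━━━━━━━━━━━━━━━━━━━━━━┛                  
                                                    
                                                    


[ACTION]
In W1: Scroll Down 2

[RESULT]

       ┃The pipeline implements data▲┃              
       ┃The system monitors incoming░┃              
       ┃Error handling optimizes cac░┃              
 ┏━━━━━┃The pipeline implements thre█┃              
 ┃ Game┃The algorithm monitors netwo░┃              
 ┠─────┃                            ░┃              
 ┃Gen: ┃                            ░┃              
 ┃███··┃                            ░┃              
 ┃····█┃                            ░┃              
 ┃···█·┃The pipeline validates batch▼┃              
 ┃···█·┗━━━━━━━━━━━━━━━━━━━━━━━━━━━━━┛              
 ┃···█····██··██·····███         ┃                  
 ┃···█······█·██·█···█··         ┃                  
 ┗━━━━━━━━━━━━━━━━━━━━━━━━━━━━━━━┛                  
                                                    
                                                    


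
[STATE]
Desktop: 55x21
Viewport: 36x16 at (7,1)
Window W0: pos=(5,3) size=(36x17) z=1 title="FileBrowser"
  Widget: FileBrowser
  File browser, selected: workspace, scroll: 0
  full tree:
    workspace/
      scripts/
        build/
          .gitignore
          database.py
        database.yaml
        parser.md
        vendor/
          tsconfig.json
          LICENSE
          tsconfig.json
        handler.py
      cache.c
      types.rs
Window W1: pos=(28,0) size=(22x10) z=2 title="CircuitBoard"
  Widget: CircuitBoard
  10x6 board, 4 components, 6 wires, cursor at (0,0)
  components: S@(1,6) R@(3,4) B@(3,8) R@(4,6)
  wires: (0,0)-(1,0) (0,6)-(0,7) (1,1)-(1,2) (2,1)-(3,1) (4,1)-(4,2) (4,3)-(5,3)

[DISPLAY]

                     ┃ CircuitBoard 
                     ┠──────────────
━━━━━━━━━━━━━━━━━━━━━┃   0 1 2 3 4 5
FileBrowser          ┃0  [.]        
─────────────────────┃    │         
 [-] workspace/      ┃1   ·   · ─ · 
   [+] scripts/      ┃              
   cache.c           ┃2       ·     
   types.rs          ┗━━━━━━━━━━━━━━
                                 ┃  
                                 ┃  
                                 ┃  
                                 ┃  
                                 ┃  
                                 ┃  
                                 ┃  


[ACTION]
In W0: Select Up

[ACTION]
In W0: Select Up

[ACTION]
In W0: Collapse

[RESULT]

                     ┃ CircuitBoard 
                     ┠──────────────
━━━━━━━━━━━━━━━━━━━━━┃   0 1 2 3 4 5
FileBrowser          ┃0  [.]        
─────────────────────┃    │         
 [+] workspace/      ┃1   ·   · ─ · 
                     ┃              
                     ┃2       ·     
                     ┗━━━━━━━━━━━━━━
                                 ┃  
                                 ┃  
                                 ┃  
                                 ┃  
                                 ┃  
                                 ┃  
                                 ┃  


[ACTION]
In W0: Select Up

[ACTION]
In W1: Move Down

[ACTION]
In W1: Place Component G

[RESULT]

                     ┃ CircuitBoard 
                     ┠──────────────
━━━━━━━━━━━━━━━━━━━━━┃   0 1 2 3 4 5
FileBrowser          ┃0   ·         
─────────────────────┃    │         
 [+] workspace/      ┃1  [G]  · ─ · 
                     ┃              
                     ┃2       ·     
                     ┗━━━━━━━━━━━━━━
                                 ┃  
                                 ┃  
                                 ┃  
                                 ┃  
                                 ┃  
                                 ┃  
                                 ┃  


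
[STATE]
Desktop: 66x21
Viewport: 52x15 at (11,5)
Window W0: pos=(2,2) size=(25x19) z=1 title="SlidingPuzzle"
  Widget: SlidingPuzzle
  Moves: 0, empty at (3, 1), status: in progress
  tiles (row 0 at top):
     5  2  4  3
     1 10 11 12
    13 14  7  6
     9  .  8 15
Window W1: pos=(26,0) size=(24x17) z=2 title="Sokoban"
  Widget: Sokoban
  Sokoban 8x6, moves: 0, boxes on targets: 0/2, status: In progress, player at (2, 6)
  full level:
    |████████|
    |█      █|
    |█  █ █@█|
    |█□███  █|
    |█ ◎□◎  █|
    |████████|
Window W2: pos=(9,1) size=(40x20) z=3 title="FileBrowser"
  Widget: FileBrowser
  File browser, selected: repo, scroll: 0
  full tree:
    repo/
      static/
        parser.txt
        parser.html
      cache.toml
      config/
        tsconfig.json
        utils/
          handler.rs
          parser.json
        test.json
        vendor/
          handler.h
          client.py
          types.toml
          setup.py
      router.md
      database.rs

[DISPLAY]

   [+] static/                       ┃┃             
   cache.toml                        ┃┃             
   [+] config/                       ┃┃             
   router.md                         ┃┃             
   database.rs                       ┃┃             
                                     ┃┃             
                                     ┃┃             
                                     ┃┃             
                                     ┃┃             
                                     ┃┃             
                                     ┃┃             
                                     ┃┛             
                                     ┃              
                                     ┃              
                                     ┃              


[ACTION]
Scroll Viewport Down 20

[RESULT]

   cache.toml                        ┃┃             
   [+] config/                       ┃┃             
   router.md                         ┃┃             
   database.rs                       ┃┃             
                                     ┃┃             
                                     ┃┃             
                                     ┃┃             
                                     ┃┃             
                                     ┃┃             
                                     ┃┃             
                                     ┃┛             
                                     ┃              
                                     ┃              
                                     ┃              
━━━━━━━━━━━━━━━━━━━━━━━━━━━━━━━━━━━━━┛              


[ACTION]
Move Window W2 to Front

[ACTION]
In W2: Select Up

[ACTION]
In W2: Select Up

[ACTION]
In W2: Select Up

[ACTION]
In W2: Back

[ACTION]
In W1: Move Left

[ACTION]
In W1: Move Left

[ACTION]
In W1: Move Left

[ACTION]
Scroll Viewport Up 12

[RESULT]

               ┏━━━━━━━━━━━━━━━━━━━━━━┓             
━━━━━━━━━━━━━━━━━━━━━━━━━━━━━━━━━━━━━┓┃             
FileBrowser                          ┃┨             
─────────────────────────────────────┨┃             
 [-] repo/                           ┃┃             
   [+] static/                       ┃┃             
   cache.toml                        ┃┃             
   [+] config/                       ┃┃             
   router.md                         ┃┃             
   database.rs                       ┃┃             
                                     ┃┃             
                                     ┃┃             
                                     ┃┃             
                                     ┃┃             
                                     ┃┃             


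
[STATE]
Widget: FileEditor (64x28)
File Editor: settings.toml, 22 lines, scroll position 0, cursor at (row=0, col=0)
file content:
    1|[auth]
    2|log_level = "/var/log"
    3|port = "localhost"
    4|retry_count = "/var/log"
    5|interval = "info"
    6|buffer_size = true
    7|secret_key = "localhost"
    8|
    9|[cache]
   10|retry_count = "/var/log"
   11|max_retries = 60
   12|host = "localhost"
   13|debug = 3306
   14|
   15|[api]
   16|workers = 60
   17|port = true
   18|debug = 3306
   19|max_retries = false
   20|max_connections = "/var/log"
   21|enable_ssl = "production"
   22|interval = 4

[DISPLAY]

█auth]                                                         ▲
log_level = "/var/log"                                         █
port = "localhost"                                             ░
retry_count = "/var/log"                                       ░
interval = "info"                                              ░
buffer_size = true                                             ░
secret_key = "localhost"                                       ░
                                                               ░
[cache]                                                        ░
retry_count = "/var/log"                                       ░
max_retries = 60                                               ░
host = "localhost"                                             ░
debug = 3306                                                   ░
                                                               ░
[api]                                                          ░
workers = 60                                                   ░
port = true                                                    ░
debug = 3306                                                   ░
max_retries = false                                            ░
max_connections = "/var/log"                                   ░
enable_ssl = "production"                                      ░
interval = 4                                                   ░
                                                               ░
                                                               ░
                                                               ░
                                                               ░
                                                               ░
                                                               ▼


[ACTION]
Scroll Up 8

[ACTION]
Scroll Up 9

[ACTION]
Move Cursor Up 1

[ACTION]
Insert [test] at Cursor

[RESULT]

test█auth]                                                     ▲
log_level = "/var/log"                                         █
port = "localhost"                                             ░
retry_count = "/var/log"                                       ░
interval = "info"                                              ░
buffer_size = true                                             ░
secret_key = "localhost"                                       ░
                                                               ░
[cache]                                                        ░
retry_count = "/var/log"                                       ░
max_retries = 60                                               ░
host = "localhost"                                             ░
debug = 3306                                                   ░
                                                               ░
[api]                                                          ░
workers = 60                                                   ░
port = true                                                    ░
debug = 3306                                                   ░
max_retries = false                                            ░
max_connections = "/var/log"                                   ░
enable_ssl = "production"                                      ░
interval = 4                                                   ░
                                                               ░
                                                               ░
                                                               ░
                                                               ░
                                                               ░
                                                               ▼


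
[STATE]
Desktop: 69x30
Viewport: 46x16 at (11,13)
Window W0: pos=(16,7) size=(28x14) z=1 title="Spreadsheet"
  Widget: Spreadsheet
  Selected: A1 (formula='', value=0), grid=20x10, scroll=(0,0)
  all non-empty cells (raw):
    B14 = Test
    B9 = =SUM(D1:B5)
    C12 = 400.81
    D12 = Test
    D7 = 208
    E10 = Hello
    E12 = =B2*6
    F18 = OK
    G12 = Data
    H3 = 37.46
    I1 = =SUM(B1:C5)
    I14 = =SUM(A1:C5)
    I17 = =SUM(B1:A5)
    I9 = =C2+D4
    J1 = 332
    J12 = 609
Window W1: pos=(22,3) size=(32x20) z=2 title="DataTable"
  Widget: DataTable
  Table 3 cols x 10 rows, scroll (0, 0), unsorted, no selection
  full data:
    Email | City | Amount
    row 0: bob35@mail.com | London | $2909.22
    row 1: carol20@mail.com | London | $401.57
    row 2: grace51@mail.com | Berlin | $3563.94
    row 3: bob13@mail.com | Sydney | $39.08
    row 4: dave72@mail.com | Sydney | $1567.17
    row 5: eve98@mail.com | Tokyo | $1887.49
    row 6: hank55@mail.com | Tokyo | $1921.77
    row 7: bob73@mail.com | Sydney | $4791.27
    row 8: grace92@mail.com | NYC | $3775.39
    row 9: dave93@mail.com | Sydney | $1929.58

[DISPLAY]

     ┃  1  ┃eve98@mail.com  │Tokyo │$1887.┃   
     ┃  2  ┃hank55@mail.com │Tokyo │$1921.┃   
     ┃  3  ┃bob73@mail.com  │Sydney│$4791.┃   
     ┃  4  ┃grace92@mail.com│NYC   │$3775.┃   
     ┃  5  ┃dave93@mail.com │Sydney│$1929.┃   
     ┃  6  ┃                              ┃   
     ┃  7  ┃                              ┃   
     ┗━━━━━┃                              ┃   
           ┃                              ┃   
           ┗━━━━━━━━━━━━━━━━━━━━━━━━━━━━━━┛   
                                              
                                              
                                              
                                              
                                              
                                              


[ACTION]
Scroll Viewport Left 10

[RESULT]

               ┃  1  ┃eve98@mail.com  │Tokyo │
               ┃  2  ┃hank55@mail.com │Tokyo │
               ┃  3  ┃bob73@mail.com  │Sydney│
               ┃  4  ┃grace92@mail.com│NYC   │
               ┃  5  ┃dave93@mail.com │Sydney│
               ┃  6  ┃                        
               ┃  7  ┃                        
               ┗━━━━━┃                        
                     ┃                        
                     ┗━━━━━━━━━━━━━━━━━━━━━━━━
                                              
                                              
                                              
                                              
                                              
                                              


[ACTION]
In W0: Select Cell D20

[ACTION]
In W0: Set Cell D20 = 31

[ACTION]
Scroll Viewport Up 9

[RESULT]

                     ┃ DataTable              
                     ┠────────────────────────
                     ┃Email           │City  │
               ┏━━━━━┃────────────────┼──────┼
               ┃ Spre┃bob35@mail.com  │London│
               ┠─────┃carol20@mail.com│London│
               ┃D20: ┃grace51@mail.com│Berlin│
               ┃     ┃bob13@mail.com  │Sydney│
               ┃-----┃dave72@mail.com │Sydney│
               ┃  1  ┃eve98@mail.com  │Tokyo │
               ┃  2  ┃hank55@mail.com │Tokyo │
               ┃  3  ┃bob73@mail.com  │Sydney│
               ┃  4  ┃grace92@mail.com│NYC   │
               ┃  5  ┃dave93@mail.com │Sydney│
               ┃  6  ┃                        
               ┃  7  ┃                        


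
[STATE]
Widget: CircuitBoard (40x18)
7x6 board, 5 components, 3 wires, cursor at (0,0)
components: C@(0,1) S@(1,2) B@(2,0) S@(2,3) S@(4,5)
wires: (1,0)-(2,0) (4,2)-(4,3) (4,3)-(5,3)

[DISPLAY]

   0 1 2 3 4 5 6                        
0  [.]  C                               
                                        
1   ·       S                           
    │                                   
2   B           S                       
                                        
3                                       
                                        
4           · ─ ·       S               
                │                       
5               ·                       
Cursor: (0,0)                           
                                        
                                        
                                        
                                        
                                        


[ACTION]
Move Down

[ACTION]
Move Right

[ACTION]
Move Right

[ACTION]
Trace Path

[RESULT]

   0 1 2 3 4 5 6                        
0       C                               
                                        
1   ·      [S]                          
    │                                   
2   B           S                       
                                        
3                                       
                                        
4           · ─ ·       S               
                │                       
5               ·                       
Cursor: (1,2)  Trace: S (1 nodes)       
                                        
                                        
                                        
                                        
                                        


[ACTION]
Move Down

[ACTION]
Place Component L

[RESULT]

   0 1 2 3 4 5 6                        
0       C                               
                                        
1   ·       S                           
    │                                   
2   B      [L]  S                       
                                        
3                                       
                                        
4           · ─ ·       S               
                │                       
5               ·                       
Cursor: (2,2)  Trace: S (1 nodes)       
                                        
                                        
                                        
                                        
                                        


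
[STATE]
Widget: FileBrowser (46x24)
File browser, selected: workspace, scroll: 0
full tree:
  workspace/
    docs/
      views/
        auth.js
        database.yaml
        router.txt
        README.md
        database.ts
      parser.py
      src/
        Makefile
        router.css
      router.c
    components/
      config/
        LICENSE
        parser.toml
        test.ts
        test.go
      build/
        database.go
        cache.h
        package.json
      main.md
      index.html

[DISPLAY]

> [-] workspace/                              
    [+] docs/                                 
    [+] components/                           
                                              
                                              
                                              
                                              
                                              
                                              
                                              
                                              
                                              
                                              
                                              
                                              
                                              
                                              
                                              
                                              
                                              
                                              
                                              
                                              
                                              


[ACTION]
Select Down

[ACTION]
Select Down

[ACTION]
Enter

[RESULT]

  [-] workspace/                              
    [+] docs/                                 
  > [-] components/                           
      [+] config/                             
      [+] build/                              
      main.md                                 
      index.html                              
                                              
                                              
                                              
                                              
                                              
                                              
                                              
                                              
                                              
                                              
                                              
                                              
                                              
                                              
                                              
                                              
                                              


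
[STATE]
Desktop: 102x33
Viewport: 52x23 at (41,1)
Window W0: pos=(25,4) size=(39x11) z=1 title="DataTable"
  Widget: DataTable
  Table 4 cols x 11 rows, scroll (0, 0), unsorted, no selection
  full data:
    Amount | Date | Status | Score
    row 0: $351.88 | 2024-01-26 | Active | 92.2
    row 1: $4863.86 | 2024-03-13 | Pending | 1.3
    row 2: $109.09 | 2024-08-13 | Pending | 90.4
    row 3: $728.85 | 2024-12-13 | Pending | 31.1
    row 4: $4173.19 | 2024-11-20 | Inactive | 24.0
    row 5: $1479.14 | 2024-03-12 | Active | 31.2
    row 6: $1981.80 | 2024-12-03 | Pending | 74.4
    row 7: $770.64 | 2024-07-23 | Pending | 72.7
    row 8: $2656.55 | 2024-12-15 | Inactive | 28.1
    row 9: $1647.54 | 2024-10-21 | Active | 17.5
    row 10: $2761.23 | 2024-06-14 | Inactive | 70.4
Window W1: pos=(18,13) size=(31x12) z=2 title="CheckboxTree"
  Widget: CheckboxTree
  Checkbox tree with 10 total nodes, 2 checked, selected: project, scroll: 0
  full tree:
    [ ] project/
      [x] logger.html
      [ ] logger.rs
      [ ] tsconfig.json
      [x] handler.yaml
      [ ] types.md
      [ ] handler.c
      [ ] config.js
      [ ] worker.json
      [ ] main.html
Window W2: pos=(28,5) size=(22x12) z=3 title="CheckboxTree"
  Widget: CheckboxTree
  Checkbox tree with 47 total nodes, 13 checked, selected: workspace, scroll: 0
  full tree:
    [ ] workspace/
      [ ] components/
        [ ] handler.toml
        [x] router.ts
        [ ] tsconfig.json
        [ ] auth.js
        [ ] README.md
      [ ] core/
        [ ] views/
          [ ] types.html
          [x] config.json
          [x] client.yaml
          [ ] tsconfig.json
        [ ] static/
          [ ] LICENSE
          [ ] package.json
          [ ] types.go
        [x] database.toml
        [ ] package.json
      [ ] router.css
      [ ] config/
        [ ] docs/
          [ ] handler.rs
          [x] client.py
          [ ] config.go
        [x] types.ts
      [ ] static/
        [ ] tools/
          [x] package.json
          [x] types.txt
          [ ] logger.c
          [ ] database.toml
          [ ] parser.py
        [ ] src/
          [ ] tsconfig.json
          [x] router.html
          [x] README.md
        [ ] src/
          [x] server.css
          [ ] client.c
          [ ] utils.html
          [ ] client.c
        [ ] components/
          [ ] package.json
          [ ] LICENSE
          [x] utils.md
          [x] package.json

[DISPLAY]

                                                    
                                                    
                                                    
━━━━━━━━━━━━━━━━━━━━━━┓                             
━━━━━━━━┓             ┃                             
e       ┃─────────────┨                             
────────┨us  │Score   ┃                             
ce/     ┃────┼─────   ┃                             
nents/  ┃ve  │92.2    ┃                             
dler.tom┃ing │1.3     ┃                             
ter.ts  ┃ing │90.4    ┃                             
onfig.js┃ing │31.1    ┃                             
h.js    ┃tive│24.0    ┃                             
DME.md  ┃━━━━━━━━━━━━━┛                             
        ┃                                           
━━━━━━━━┛                                           
       ┃                                            
       ┃                                            
       ┃                                            
       ┃                                            
       ┃                                            
       ┃                                            
       ┃                                            


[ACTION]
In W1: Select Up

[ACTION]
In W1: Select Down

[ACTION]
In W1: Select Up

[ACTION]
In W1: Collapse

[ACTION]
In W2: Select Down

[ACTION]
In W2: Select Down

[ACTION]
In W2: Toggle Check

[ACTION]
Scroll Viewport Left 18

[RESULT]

                                                    
                                                    
                                                    
  ┏━━━━━━━━━━━━━━━━━━━━━━━━━━━━━━━━━━━━━┓           
  ┃ D┏━━━━━━━━━━━━━━━━━━━━┓             ┃           
  ┠──┃ CheckboxTree       ┃─────────────┨           
  ┃Am┠────────────────────┨us  │Score   ┃           
  ┃──┃ [-] workspace/     ┃────┼─────   ┃           
  ┃$3┃   [-] components/  ┃ve  │92.2    ┃           
  ┃$4┃>    [x] handler.tom┃ing │1.3     ┃           
  ┃$1┃     [x] router.ts  ┃ing │90.4    ┃           
  ┃$7┃     [ ] tsconfig.js┃ing │31.1    ┃           
━━━━━┃     [ ] auth.js    ┃tive│24.0    ┃           
ckbox┃     [ ] README.md  ┃━━━━━━━━━━━━━┛           
─────┃   [-] core/        ┃                         
 proj┗━━━━━━━━━━━━━━━━━━━━┛                         
                         ┃                          
                         ┃                          
                         ┃                          
                         ┃                          
                         ┃                          
                         ┃                          
                         ┃                          
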